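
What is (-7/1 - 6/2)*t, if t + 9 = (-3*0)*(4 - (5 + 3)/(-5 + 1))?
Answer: 90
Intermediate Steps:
t = -9 (t = -9 + (-3*0)*(4 - (5 + 3)/(-5 + 1)) = -9 + 0*(4 - 8/(-4)) = -9 + 0*(4 - 8*(-1)/4) = -9 + 0*(4 - 1*(-2)) = -9 + 0*(4 + 2) = -9 + 0*6 = -9 + 0 = -9)
(-7/1 - 6/2)*t = (-7/1 - 6/2)*(-9) = (-7*1 - 6*½)*(-9) = (-7 - 3)*(-9) = -10*(-9) = 90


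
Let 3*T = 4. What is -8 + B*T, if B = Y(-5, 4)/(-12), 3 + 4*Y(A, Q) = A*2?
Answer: -275/36 ≈ -7.6389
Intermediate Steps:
Y(A, Q) = -3/4 + A/2 (Y(A, Q) = -3/4 + (A*2)/4 = -3/4 + (2*A)/4 = -3/4 + A/2)
T = 4/3 (T = (1/3)*4 = 4/3 ≈ 1.3333)
B = 13/48 (B = (-3/4 + (1/2)*(-5))/(-12) = (-3/4 - 5/2)*(-1/12) = -13/4*(-1/12) = 13/48 ≈ 0.27083)
-8 + B*T = -8 + (13/48)*(4/3) = -8 + 13/36 = -275/36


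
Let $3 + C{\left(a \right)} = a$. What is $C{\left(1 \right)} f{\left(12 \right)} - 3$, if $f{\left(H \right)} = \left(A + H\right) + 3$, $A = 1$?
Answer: $-35$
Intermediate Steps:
$C{\left(a \right)} = -3 + a$
$f{\left(H \right)} = 4 + H$ ($f{\left(H \right)} = \left(1 + H\right) + 3 = 4 + H$)
$C{\left(1 \right)} f{\left(12 \right)} - 3 = \left(-3 + 1\right) \left(4 + 12\right) - 3 = \left(-2\right) 16 - 3 = -32 - 3 = -35$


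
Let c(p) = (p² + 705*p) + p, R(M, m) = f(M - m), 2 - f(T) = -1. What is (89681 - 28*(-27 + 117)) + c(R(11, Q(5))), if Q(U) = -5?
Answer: 89288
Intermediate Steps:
f(T) = 3 (f(T) = 2 - 1*(-1) = 2 + 1 = 3)
R(M, m) = 3
c(p) = p² + 706*p
(89681 - 28*(-27 + 117)) + c(R(11, Q(5))) = (89681 - 28*(-27 + 117)) + 3*(706 + 3) = (89681 - 28*90) + 3*709 = (89681 - 2520) + 2127 = 87161 + 2127 = 89288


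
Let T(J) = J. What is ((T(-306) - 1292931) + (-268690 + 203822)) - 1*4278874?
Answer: -5636979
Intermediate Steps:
((T(-306) - 1292931) + (-268690 + 203822)) - 1*4278874 = ((-306 - 1292931) + (-268690 + 203822)) - 1*4278874 = (-1293237 - 64868) - 4278874 = -1358105 - 4278874 = -5636979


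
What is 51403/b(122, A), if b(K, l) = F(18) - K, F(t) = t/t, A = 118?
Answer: -4673/11 ≈ -424.82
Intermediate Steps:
F(t) = 1
b(K, l) = 1 - K
51403/b(122, A) = 51403/(1 - 1*122) = 51403/(1 - 122) = 51403/(-121) = 51403*(-1/121) = -4673/11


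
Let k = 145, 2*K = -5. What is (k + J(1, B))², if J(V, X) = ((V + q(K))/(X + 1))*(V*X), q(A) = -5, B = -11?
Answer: 494209/25 ≈ 19768.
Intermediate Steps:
K = -5/2 (K = (½)*(-5) = -5/2 ≈ -2.5000)
J(V, X) = V*X*(-5 + V)/(1 + X) (J(V, X) = ((V - 5)/(X + 1))*(V*X) = ((-5 + V)/(1 + X))*(V*X) = V*X*(-5 + V)/(1 + X))
(k + J(1, B))² = (145 + 1*(-11)*(-5 + 1)/(1 - 11))² = (145 + 1*(-11)*(-4)/(-10))² = (145 + 1*(-11)*(-⅒)*(-4))² = (145 - 22/5)² = (703/5)² = 494209/25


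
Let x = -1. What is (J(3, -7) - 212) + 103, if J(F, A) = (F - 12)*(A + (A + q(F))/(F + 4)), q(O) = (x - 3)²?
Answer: -403/7 ≈ -57.571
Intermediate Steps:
q(O) = 16 (q(O) = (-1 - 3)² = (-4)² = 16)
J(F, A) = (-12 + F)*(A + (16 + A)/(4 + F)) (J(F, A) = (F - 12)*(A + (A + 16)/(F + 4)) = (-12 + F)*(A + (16 + A)/(4 + F)))
(J(3, -7) - 212) + 103 = ((-192 - 60*(-7) + 16*3 - 7*3² - 7*(-7)*3)/(4 + 3) - 212) + 103 = ((-192 + 420 + 48 - 7*9 + 147)/7 - 212) + 103 = ((-192 + 420 + 48 - 63 + 147)/7 - 212) + 103 = ((⅐)*360 - 212) + 103 = (360/7 - 212) + 103 = -1124/7 + 103 = -403/7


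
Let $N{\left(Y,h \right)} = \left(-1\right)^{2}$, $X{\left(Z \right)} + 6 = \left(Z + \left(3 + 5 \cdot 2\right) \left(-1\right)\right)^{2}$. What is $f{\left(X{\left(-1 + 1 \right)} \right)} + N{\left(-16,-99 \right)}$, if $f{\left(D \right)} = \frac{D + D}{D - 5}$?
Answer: $\frac{242}{79} \approx 3.0633$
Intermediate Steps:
$X{\left(Z \right)} = -6 + \left(-13 + Z\right)^{2}$ ($X{\left(Z \right)} = -6 + \left(Z + \left(3 + 5 \cdot 2\right) \left(-1\right)\right)^{2} = -6 + \left(Z + \left(3 + 10\right) \left(-1\right)\right)^{2} = -6 + \left(Z + 13 \left(-1\right)\right)^{2} = -6 + \left(Z - 13\right)^{2} = -6 + \left(-13 + Z\right)^{2}$)
$f{\left(D \right)} = \frac{2 D}{-5 + D}$
$N{\left(Y,h \right)} = 1$
$f{\left(X{\left(-1 + 1 \right)} \right)} + N{\left(-16,-99 \right)} = \frac{2 \left(-6 + \left(-13 + \left(-1 + 1\right)\right)^{2}\right)}{-5 - \left(6 - \left(-13 + \left(-1 + 1\right)\right)^{2}\right)} + 1 = \frac{2 \left(-6 + \left(-13 + 0\right)^{2}\right)}{-5 - \left(6 - \left(-13 + 0\right)^{2}\right)} + 1 = \frac{2 \left(-6 + \left(-13\right)^{2}\right)}{-5 - \left(6 - \left(-13\right)^{2}\right)} + 1 = \frac{2 \left(-6 + 169\right)}{-5 + \left(-6 + 169\right)} + 1 = 2 \cdot 163 \frac{1}{-5 + 163} + 1 = 2 \cdot 163 \cdot \frac{1}{158} + 1 = \frac{163}{79} + 1 = \frac{242}{79}$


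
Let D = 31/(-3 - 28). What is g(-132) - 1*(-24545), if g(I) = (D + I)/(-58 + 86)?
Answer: 98161/4 ≈ 24540.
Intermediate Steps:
D = -1 (D = 31/(-31) = 31*(-1/31) = -1)
g(I) = -1/28 + I/28 (g(I) = (-1 + I)/(-58 + 86) = (-1 + I)/28 = (-1 + I)*(1/28) = -1/28 + I/28)
g(-132) - 1*(-24545) = (-1/28 + (1/28)*(-132)) - 1*(-24545) = (-1/28 - 33/7) + 24545 = -19/4 + 24545 = 98161/4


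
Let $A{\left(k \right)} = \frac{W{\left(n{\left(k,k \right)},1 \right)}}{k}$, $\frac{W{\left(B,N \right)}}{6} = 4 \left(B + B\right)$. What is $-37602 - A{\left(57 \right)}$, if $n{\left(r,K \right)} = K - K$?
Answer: $-37602$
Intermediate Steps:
$n{\left(r,K \right)} = 0$
$W{\left(B,N \right)} = 48 B$ ($W{\left(B,N \right)} = 6 \cdot 4 \left(B + B\right) = 6 \cdot 4 \cdot 2 B = 6 \cdot 8 B = 48 B$)
$A{\left(k \right)} = 0$ ($A{\left(k \right)} = \frac{48 \cdot 0}{k} = \frac{0}{k} = 0$)
$-37602 - A{\left(57 \right)} = -37602 - 0 = -37602 + 0 = -37602$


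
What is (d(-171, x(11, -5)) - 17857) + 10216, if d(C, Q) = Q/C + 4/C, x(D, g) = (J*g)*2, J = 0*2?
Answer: -1306615/171 ≈ -7641.0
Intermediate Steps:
J = 0
x(D, g) = 0 (x(D, g) = (0*g)*2 = 0*2 = 0)
d(C, Q) = 4/C + Q/C
(d(-171, x(11, -5)) - 17857) + 10216 = ((4 + 0)/(-171) - 17857) + 10216 = (-1/171*4 - 17857) + 10216 = (-4/171 - 17857) + 10216 = -3053551/171 + 10216 = -1306615/171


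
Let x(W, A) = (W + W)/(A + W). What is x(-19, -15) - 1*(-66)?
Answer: 1141/17 ≈ 67.118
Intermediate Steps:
x(W, A) = 2*W/(A + W) (x(W, A) = (2*W)/(A + W) = 2*W/(A + W))
x(-19, -15) - 1*(-66) = 2*(-19)/(-15 - 19) - 1*(-66) = 2*(-19)/(-34) + 66 = 2*(-19)*(-1/34) + 66 = 19/17 + 66 = 1141/17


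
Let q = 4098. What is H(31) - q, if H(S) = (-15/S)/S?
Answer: -3938193/961 ≈ -4098.0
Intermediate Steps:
H(S) = -15/S**2
H(31) - q = -15/31**2 - 1*4098 = -15*1/961 - 4098 = -15/961 - 4098 = -3938193/961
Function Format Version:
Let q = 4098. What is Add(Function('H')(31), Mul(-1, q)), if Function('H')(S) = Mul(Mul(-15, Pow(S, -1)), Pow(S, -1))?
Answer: Rational(-3938193, 961) ≈ -4098.0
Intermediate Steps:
Function('H')(S) = Mul(-15, Pow(S, -2))
Add(Function('H')(31), Mul(-1, q)) = Add(Mul(-15, Pow(31, -2)), Mul(-1, 4098)) = Add(Mul(-15, Rational(1, 961)), -4098) = Add(Rational(-15, 961), -4098) = Rational(-3938193, 961)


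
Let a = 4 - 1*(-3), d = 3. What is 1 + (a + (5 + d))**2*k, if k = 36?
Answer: 8101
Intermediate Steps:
a = 7 (a = 4 + 3 = 7)
1 + (a + (5 + d))**2*k = 1 + (7 + (5 + 3))**2*36 = 1 + (7 + 8)**2*36 = 1 + 15**2*36 = 1 + 225*36 = 1 + 8100 = 8101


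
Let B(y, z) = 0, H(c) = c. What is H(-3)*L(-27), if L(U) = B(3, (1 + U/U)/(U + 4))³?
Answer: 0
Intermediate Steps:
L(U) = 0 (L(U) = 0³ = 0)
H(-3)*L(-27) = -3*0 = 0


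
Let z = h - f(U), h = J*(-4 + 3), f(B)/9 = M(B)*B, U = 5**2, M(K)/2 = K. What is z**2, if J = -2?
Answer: 126517504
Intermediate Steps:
M(K) = 2*K
U = 25
f(B) = 18*B**2 (f(B) = 9*((2*B)*B) = 9*(2*B**2) = 18*B**2)
h = 2 (h = -2*(-4 + 3) = -2*(-1) = 2)
z = -11248 (z = 2 - 18*25**2 = 2 - 18*625 = 2 - 1*11250 = 2 - 11250 = -11248)
z**2 = (-11248)**2 = 126517504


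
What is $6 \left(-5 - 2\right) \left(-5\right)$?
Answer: $210$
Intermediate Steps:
$6 \left(-5 - 2\right) \left(-5\right) = 6 \left(-7\right) \left(-5\right) = \left(-42\right) \left(-5\right) = 210$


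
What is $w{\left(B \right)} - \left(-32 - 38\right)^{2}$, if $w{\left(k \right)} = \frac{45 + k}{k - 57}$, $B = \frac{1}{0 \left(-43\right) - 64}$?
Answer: $- \frac{17882979}{3649} \approx -4900.8$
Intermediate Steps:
$B = - \frac{1}{64}$ ($B = \frac{1}{0 - 64} = \frac{1}{-64} = - \frac{1}{64} \approx -0.015625$)
$w{\left(k \right)} = \frac{45 + k}{-57 + k}$
$w{\left(B \right)} - \left(-32 - 38\right)^{2} = \frac{45 - \frac{1}{64}}{-57 - \frac{1}{64}} - \left(-32 - 38\right)^{2} = \frac{1}{- \frac{3649}{64}} \cdot \frac{2879}{64} - \left(-70\right)^{2} = \left(- \frac{64}{3649}\right) \frac{2879}{64} - 4900 = - \frac{2879}{3649} - 4900 = - \frac{17882979}{3649}$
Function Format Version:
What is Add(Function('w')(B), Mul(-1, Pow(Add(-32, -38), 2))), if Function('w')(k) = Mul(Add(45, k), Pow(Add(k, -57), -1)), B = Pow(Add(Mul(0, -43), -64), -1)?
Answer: Rational(-17882979, 3649) ≈ -4900.8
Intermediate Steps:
B = Rational(-1, 64) (B = Pow(Add(0, -64), -1) = Pow(-64, -1) = Rational(-1, 64) ≈ -0.015625)
Function('w')(k) = Mul(Pow(Add(-57, k), -1), Add(45, k)) (Function('w')(k) = Mul(Add(45, k), Pow(Add(-57, k), -1)) = Mul(Pow(Add(-57, k), -1), Add(45, k)))
Add(Function('w')(B), Mul(-1, Pow(Add(-32, -38), 2))) = Add(Mul(Pow(Add(-57, Rational(-1, 64)), -1), Add(45, Rational(-1, 64))), Mul(-1, Pow(Add(-32, -38), 2))) = Add(Mul(Pow(Rational(-3649, 64), -1), Rational(2879, 64)), Mul(-1, Pow(-70, 2))) = Add(Mul(Rational(-64, 3649), Rational(2879, 64)), Mul(-1, 4900)) = Add(Rational(-2879, 3649), -4900) = Rational(-17882979, 3649)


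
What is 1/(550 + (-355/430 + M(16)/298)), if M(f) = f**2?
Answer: 12814/7048129 ≈ 0.0018181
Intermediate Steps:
1/(550 + (-355/430 + M(16)/298)) = 1/(550 + (-355/430 + 16**2/298)) = 1/(550 + (-355*1/430 + 256*(1/298))) = 1/(550 + (-71/86 + 128/149)) = 1/(550 + 429/12814) = 1/(7048129/12814) = 12814/7048129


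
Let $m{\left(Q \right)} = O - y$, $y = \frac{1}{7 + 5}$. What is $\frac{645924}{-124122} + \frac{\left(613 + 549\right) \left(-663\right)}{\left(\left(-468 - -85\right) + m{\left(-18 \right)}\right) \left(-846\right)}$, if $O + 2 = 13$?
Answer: $- \frac{33216656118}{4341270385} \approx -7.6514$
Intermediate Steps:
$O = 11$ ($O = -2 + 13 = 11$)
$y = \frac{1}{12} \approx 0.083333$
$m{\left(Q \right)} = \frac{131}{12}$ ($m{\left(Q \right)} = 11 - \frac{1}{12} = \frac{131}{12}$)
$\frac{645924}{-124122} + \frac{\left(613 + 549\right) \left(-663\right)}{\left(\left(-468 - -85\right) + m{\left(-18 \right)}\right) \left(-846\right)} = \frac{645924}{-124122} + \frac{\left(613 + 549\right) \left(-663\right)}{\left(\left(-468 - -85\right) + \frac{131}{12}\right) \left(-846\right)} = 645924 \left(- \frac{1}{124122}\right) + \frac{1162 \left(-663\right)}{\left(\left(-468 + 85\right) + \frac{131}{12}\right) \left(-846\right)} = - \frac{107654}{20687} - \frac{770406}{\left(-383 + \frac{131}{12}\right) \left(-846\right)} = - \frac{107654}{20687} - \frac{770406}{\left(- \frac{4465}{12}\right) \left(-846\right)} = - \frac{107654}{20687} - \frac{770406}{\frac{629565}{2}} = - \frac{107654}{20687} - \frac{513604}{209855} = - \frac{33216656118}{4341270385}$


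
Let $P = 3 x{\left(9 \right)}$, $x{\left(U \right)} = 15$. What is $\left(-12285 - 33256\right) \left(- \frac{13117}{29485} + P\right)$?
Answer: $- \frac{59827576028}{29485} \approx -2.0291 \cdot 10^{6}$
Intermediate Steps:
$P = 45$ ($P = 3 \cdot 15 = 45$)
$\left(-12285 - 33256\right) \left(- \frac{13117}{29485} + P\right) = \left(-12285 - 33256\right) \left(- \frac{13117}{29485} + 45\right) = - 45541 \left(\left(-13117\right) \frac{1}{29485} + 45\right) = - 45541 \left(- \frac{13117}{29485} + 45\right) = \left(-45541\right) \frac{1313708}{29485} = - \frac{59827576028}{29485}$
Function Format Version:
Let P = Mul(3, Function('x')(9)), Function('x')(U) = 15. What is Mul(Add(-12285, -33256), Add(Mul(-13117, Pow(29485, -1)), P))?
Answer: Rational(-59827576028, 29485) ≈ -2.0291e+6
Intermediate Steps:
P = 45 (P = Mul(3, 15) = 45)
Mul(Add(-12285, -33256), Add(Mul(-13117, Pow(29485, -1)), P)) = Mul(Add(-12285, -33256), Add(Mul(-13117, Pow(29485, -1)), 45)) = Mul(-45541, Add(Mul(-13117, Rational(1, 29485)), 45)) = Mul(-45541, Add(Rational(-13117, 29485), 45)) = Mul(-45541, Rational(1313708, 29485)) = Rational(-59827576028, 29485)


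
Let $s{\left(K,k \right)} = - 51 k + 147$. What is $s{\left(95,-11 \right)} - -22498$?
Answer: $23206$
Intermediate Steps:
$s{\left(K,k \right)} = 147 - 51 k$
$s{\left(95,-11 \right)} - -22498 = \left(147 - -561\right) - -22498 = \left(147 + 561\right) + 22498 = 708 + 22498 = 23206$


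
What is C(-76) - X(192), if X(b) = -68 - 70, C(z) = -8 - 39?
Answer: 91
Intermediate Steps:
C(z) = -47
X(b) = -138
C(-76) - X(192) = -47 - 1*(-138) = -47 + 138 = 91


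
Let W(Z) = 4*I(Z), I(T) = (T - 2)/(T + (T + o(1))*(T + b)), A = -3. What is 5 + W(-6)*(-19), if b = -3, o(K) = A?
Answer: 983/75 ≈ 13.107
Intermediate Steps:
o(K) = -3
I(T) = (-2 + T)/(T + (-3 + T)²) (I(T) = (T - 2)/(T + (T - 3)*(T - 3)) = (-2 + T)/(T + (-3 + T)*(-3 + T)) = (-2 + T)/(T + (-3 + T)²))
W(Z) = 4*(-2 + Z)/(9 + Z² - 5*Z) (W(Z) = 4*((-2 + Z)/(9 + Z² - 5*Z)) = 4*(-2 + Z)/(9 + Z² - 5*Z))
5 + W(-6)*(-19) = 5 + (4*(-2 - 6)/(9 + (-6)² - 5*(-6)))*(-19) = 5 + (4*(-8)/(9 + 36 + 30))*(-19) = 5 + (4*(-8)/75)*(-19) = 5 + (4*(1/75)*(-8))*(-19) = 5 - 32/75*(-19) = 5 + 608/75 = 983/75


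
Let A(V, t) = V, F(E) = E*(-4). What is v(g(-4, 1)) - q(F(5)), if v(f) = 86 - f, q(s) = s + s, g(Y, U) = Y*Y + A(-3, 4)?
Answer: 113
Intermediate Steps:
F(E) = -4*E
g(Y, U) = -3 + Y**2 (g(Y, U) = Y*Y - 3 = Y**2 - 3 = -3 + Y**2)
q(s) = 2*s
v(g(-4, 1)) - q(F(5)) = (86 - (-3 + (-4)**2)) - 2*(-4*5) = (86 - (-3 + 16)) - 2*(-20) = (86 - 1*13) - 1*(-40) = (86 - 13) + 40 = 73 + 40 = 113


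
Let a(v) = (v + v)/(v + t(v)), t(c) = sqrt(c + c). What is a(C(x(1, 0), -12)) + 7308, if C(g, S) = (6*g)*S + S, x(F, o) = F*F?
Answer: 314328/43 + 2*I*sqrt(42)/43 ≈ 7310.0 + 0.30143*I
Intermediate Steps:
t(c) = sqrt(2)*sqrt(c) (t(c) = sqrt(2*c) = sqrt(2)*sqrt(c))
x(F, o) = F**2
C(g, S) = S + 6*S*g (C(g, S) = 6*S*g + S = S + 6*S*g)
a(v) = 2*v/(v + sqrt(2)*sqrt(v)) (a(v) = (v + v)/(v + sqrt(2)*sqrt(v)) = (2*v)/(v + sqrt(2)*sqrt(v)) = 2*v/(v + sqrt(2)*sqrt(v)))
a(C(x(1, 0), -12)) + 7308 = 2*(-12*(1 + 6*1**2))/(-12*(1 + 6*1**2) + sqrt(2)*sqrt(-12*(1 + 6*1**2))) + 7308 = 2*(-12*(1 + 6*1))/(-12*(1 + 6*1) + sqrt(2)*sqrt(-12*(1 + 6*1))) + 7308 = 2*(-12*(1 + 6))/(-12*(1 + 6) + sqrt(2)*sqrt(-12*(1 + 6))) + 7308 = 2*(-12*7)/(-12*7 + sqrt(2)*sqrt(-12*7)) + 7308 = 2*(-84)/(-84 + sqrt(2)*sqrt(-84)) + 7308 = 2*(-84)/(-84 + sqrt(2)*(2*I*sqrt(21))) + 7308 = 2*(-84)/(-84 + 2*I*sqrt(42)) + 7308 = -168/(-84 + 2*I*sqrt(42)) + 7308 = 7308 - 168/(-84 + 2*I*sqrt(42))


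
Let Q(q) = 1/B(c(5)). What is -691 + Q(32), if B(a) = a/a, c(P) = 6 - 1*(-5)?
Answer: -690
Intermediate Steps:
c(P) = 11 (c(P) = 6 + 5 = 11)
B(a) = 1
Q(q) = 1 (Q(q) = 1/1 = 1)
-691 + Q(32) = -691 + 1 = -690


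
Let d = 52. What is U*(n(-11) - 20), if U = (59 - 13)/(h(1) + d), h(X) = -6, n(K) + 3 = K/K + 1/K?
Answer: -243/11 ≈ -22.091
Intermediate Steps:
n(K) = -2 + 1/K (n(K) = -3 + (K/K + 1/K) = -3 + (1 + 1/K) = -2 + 1/K)
U = 1 (U = (59 - 13)/(-6 + 52) = 46/46 = 46*(1/46) = 1)
U*(n(-11) - 20) = 1*((-2 + 1/(-11)) - 20) = 1*((-2 - 1/11) - 20) = 1*(-23/11 - 20) = 1*(-243/11) = -243/11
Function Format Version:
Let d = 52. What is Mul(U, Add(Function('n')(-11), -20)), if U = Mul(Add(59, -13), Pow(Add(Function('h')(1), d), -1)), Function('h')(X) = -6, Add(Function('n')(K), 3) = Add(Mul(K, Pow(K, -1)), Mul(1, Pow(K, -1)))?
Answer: Rational(-243, 11) ≈ -22.091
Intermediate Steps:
Function('n')(K) = Add(-2, Pow(K, -1)) (Function('n')(K) = Add(-3, Add(Mul(K, Pow(K, -1)), Mul(1, Pow(K, -1)))) = Add(-3, Add(1, Pow(K, -1))) = Add(-2, Pow(K, -1)))
U = 1 (U = Mul(Add(59, -13), Pow(Add(-6, 52), -1)) = Mul(46, Pow(46, -1)) = Mul(46, Rational(1, 46)) = 1)
Mul(U, Add(Function('n')(-11), -20)) = Mul(1, Add(Add(-2, Pow(-11, -1)), -20)) = Mul(1, Add(Add(-2, Rational(-1, 11)), -20)) = Mul(1, Add(Rational(-23, 11), -20)) = Mul(1, Rational(-243, 11)) = Rational(-243, 11)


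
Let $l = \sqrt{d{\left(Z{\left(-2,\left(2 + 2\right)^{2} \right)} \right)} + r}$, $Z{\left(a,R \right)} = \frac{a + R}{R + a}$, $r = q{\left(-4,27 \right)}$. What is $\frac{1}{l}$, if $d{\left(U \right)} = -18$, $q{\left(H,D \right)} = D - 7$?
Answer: $\frac{\sqrt{2}}{2} \approx 0.70711$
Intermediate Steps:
$q{\left(H,D \right)} = -7 + D$
$r = 20$ ($r = -7 + 27 = 20$)
$Z{\left(a,R \right)} = 1$ ($Z{\left(a,R \right)} = \frac{R + a}{R + a} = 1$)
$l = \sqrt{2}$ ($l = \sqrt{-18 + 20} = \sqrt{2} \approx 1.4142$)
$\frac{1}{l} = \frac{1}{\sqrt{2}} = \frac{\sqrt{2}}{2}$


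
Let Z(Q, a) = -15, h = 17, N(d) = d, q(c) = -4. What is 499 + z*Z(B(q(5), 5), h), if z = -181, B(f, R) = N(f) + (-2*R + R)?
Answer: 3214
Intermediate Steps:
B(f, R) = f - R (B(f, R) = f + (-2*R + R) = f - R)
499 + z*Z(B(q(5), 5), h) = 499 - 181*(-15) = 499 + 2715 = 3214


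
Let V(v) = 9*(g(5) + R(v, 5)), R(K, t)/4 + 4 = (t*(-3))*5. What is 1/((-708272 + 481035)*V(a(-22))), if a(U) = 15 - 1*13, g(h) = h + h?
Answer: 1/625810698 ≈ 1.5979e-9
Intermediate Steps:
R(K, t) = -16 - 60*t (R(K, t) = -16 + 4*((t*(-3))*5) = -16 + 4*(-3*t*5) = -16 + 4*(-15*t) = -16 - 60*t)
g(h) = 2*h
a(U) = 2 (a(U) = 15 - 13 = 2)
V(v) = -2754 (V(v) = 9*(2*5 + (-16 - 60*5)) = 9*(10 + (-16 - 300)) = 9*(10 - 316) = 9*(-306) = -2754)
1/((-708272 + 481035)*V(a(-22))) = 1/((-708272 + 481035)*(-2754)) = -1/2754/(-227237) = -1/227237*(-1/2754) = 1/625810698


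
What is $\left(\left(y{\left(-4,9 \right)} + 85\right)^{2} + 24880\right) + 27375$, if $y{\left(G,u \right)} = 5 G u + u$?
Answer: $59651$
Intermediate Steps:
$y{\left(G,u \right)} = u + 5 G u$ ($y{\left(G,u \right)} = 5 G u + u = u + 5 G u$)
$\left(\left(y{\left(-4,9 \right)} + 85\right)^{2} + 24880\right) + 27375 = \left(\left(9 \left(1 + 5 \left(-4\right)\right) + 85\right)^{2} + 24880\right) + 27375 = \left(\left(9 \left(1 - 20\right) + 85\right)^{2} + 24880\right) + 27375 = \left(\left(9 \left(-19\right) + 85\right)^{2} + 24880\right) + 27375 = \left(\left(-171 + 85\right)^{2} + 24880\right) + 27375 = \left(\left(-86\right)^{2} + 24880\right) + 27375 = \left(7396 + 24880\right) + 27375 = 32276 + 27375 = 59651$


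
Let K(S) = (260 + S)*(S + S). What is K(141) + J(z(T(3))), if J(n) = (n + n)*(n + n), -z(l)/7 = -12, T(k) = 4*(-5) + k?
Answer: 141306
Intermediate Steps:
T(k) = -20 + k
z(l) = 84 (z(l) = -7*(-12) = 84)
K(S) = 2*S*(260 + S) (K(S) = (260 + S)*(2*S) = 2*S*(260 + S))
J(n) = 4*n**2 (J(n) = (2*n)*(2*n) = 4*n**2)
K(141) + J(z(T(3))) = 2*141*(260 + 141) + 4*84**2 = 2*141*401 + 4*7056 = 113082 + 28224 = 141306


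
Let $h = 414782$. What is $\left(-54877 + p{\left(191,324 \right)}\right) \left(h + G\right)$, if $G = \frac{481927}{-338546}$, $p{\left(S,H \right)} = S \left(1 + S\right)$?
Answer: $- \frac{2556388063344225}{338546} \approx -7.5511 \cdot 10^{9}$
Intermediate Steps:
$G = - \frac{481927}{338546}$ ($G = 481927 \left(- \frac{1}{338546}\right) = - \frac{481927}{338546} \approx -1.4235$)
$\left(-54877 + p{\left(191,324 \right)}\right) \left(h + G\right) = \left(-54877 + 191 \left(1 + 191\right)\right) \left(414782 - \frac{481927}{338546}\right) = \left(-54877 + 191 \cdot 192\right) \frac{140422305045}{338546} = \left(-54877 + 36672\right) \frac{140422305045}{338546} = \left(-18205\right) \frac{140422305045}{338546} = - \frac{2556388063344225}{338546}$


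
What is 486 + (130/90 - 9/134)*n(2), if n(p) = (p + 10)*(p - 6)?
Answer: 84398/201 ≈ 419.89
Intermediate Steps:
n(p) = (-6 + p)*(10 + p) (n(p) = (10 + p)*(-6 + p) = (-6 + p)*(10 + p))
486 + (130/90 - 9/134)*n(2) = 486 + (130/90 - 9/134)*(-60 + 2**2 + 4*2) = 486 + (130*(1/90) - 9*1/134)*(-60 + 4 + 8) = 486 + (13/9 - 9/134)*(-48) = 486 + (1661/1206)*(-48) = 486 - 13288/201 = 84398/201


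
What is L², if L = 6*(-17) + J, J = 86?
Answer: 256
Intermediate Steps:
L = -16 (L = 6*(-17) + 86 = -102 + 86 = -16)
L² = (-16)² = 256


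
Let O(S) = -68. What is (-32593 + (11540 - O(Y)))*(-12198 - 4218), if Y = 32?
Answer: 344489760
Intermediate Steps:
(-32593 + (11540 - O(Y)))*(-12198 - 4218) = (-32593 + (11540 - 1*(-68)))*(-12198 - 4218) = (-32593 + (11540 + 68))*(-16416) = (-32593 + 11608)*(-16416) = -20985*(-16416) = 344489760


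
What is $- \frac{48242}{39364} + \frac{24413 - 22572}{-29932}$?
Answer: $- \frac{54158881}{42080116} \approx -1.287$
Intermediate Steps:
$- \frac{48242}{39364} + \frac{24413 - 22572}{-29932} = \left(-48242\right) \frac{1}{39364} + 1841 \left(- \frac{1}{29932}\right) = - \frac{24121}{19682} - \frac{263}{4276} = - \frac{54158881}{42080116}$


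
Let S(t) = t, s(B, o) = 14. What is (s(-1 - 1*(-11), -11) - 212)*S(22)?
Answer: -4356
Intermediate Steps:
(s(-1 - 1*(-11), -11) - 212)*S(22) = (14 - 212)*22 = -198*22 = -4356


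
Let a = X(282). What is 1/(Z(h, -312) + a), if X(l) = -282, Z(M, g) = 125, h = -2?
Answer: -1/157 ≈ -0.0063694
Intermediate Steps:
a = -282
1/(Z(h, -312) + a) = 1/(125 - 282) = 1/(-157) = -1/157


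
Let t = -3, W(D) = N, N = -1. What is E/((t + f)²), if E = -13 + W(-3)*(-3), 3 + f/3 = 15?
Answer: -10/1089 ≈ -0.0091827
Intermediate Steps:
f = 36 (f = -9 + 3*15 = -9 + 45 = 36)
W(D) = -1
E = -10 (E = -13 - 1*(-3) = -13 + 3 = -10)
E/((t + f)²) = -10/(-3 + 36)² = -10/(33²) = -10/1089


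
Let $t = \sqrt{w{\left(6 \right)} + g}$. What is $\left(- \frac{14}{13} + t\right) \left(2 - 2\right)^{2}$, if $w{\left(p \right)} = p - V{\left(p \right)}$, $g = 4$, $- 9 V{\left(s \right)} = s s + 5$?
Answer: $0$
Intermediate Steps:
$V{\left(s \right)} = - \frac{5}{9} - \frac{s^{2}}{9}$ ($V{\left(s \right)} = - \frac{s s + 5}{9} = - \frac{s^{2} + 5}{9} = - \frac{5 + s^{2}}{9} = - \frac{5}{9} - \frac{s^{2}}{9}$)
$w{\left(p \right)} = \frac{5}{9} + p + \frac{p^{2}}{9}$ ($w{\left(p \right)} = p - \left(- \frac{5}{9} - \frac{p^{2}}{9}\right) = p + \left(\frac{5}{9} + \frac{p^{2}}{9}\right) = \frac{5}{9} + p + \frac{p^{2}}{9}$)
$t = \frac{\sqrt{131}}{3}$ ($t = \sqrt{\left(\frac{5}{9} + 6 + \frac{6^{2}}{9}\right) + 4} = \sqrt{\left(\frac{5}{9} + 6 + \frac{1}{9} \cdot 36\right) + 4} = \sqrt{\left(\frac{5}{9} + 6 + 4\right) + 4} = \sqrt{\frac{95}{9} + 4} = \sqrt{\frac{131}{9}} = \frac{\sqrt{131}}{3} \approx 3.8152$)
$\left(- \frac{14}{13} + t\right) \left(2 - 2\right)^{2} = \left(- \frac{14}{13} + \frac{\sqrt{131}}{3}\right) \left(2 - 2\right)^{2} = \left(\left(-14\right) \frac{1}{13} + \frac{\sqrt{131}}{3}\right) 0^{2} = \left(- \frac{14}{13} + \frac{\sqrt{131}}{3}\right) 0 = 0$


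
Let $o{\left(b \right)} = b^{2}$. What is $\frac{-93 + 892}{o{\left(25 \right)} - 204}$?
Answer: $\frac{799}{421} \approx 1.8979$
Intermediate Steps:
$\frac{-93 + 892}{o{\left(25 \right)} - 204} = \frac{-93 + 892}{25^{2} - 204} = \frac{799}{625 - 204} = \frac{799}{421}$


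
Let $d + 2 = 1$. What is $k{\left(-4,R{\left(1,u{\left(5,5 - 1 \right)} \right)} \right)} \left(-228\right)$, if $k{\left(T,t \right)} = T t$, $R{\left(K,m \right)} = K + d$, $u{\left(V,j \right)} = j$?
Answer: $0$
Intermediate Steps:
$d = -1$ ($d = -2 + 1 = -1$)
$R{\left(K,m \right)} = -1 + K$ ($R{\left(K,m \right)} = K - 1 = -1 + K$)
$k{\left(-4,R{\left(1,u{\left(5,5 - 1 \right)} \right)} \right)} \left(-228\right) = - 4 \left(-1 + 1\right) \left(-228\right) = \left(-4\right) 0 \left(-228\right) = 0 \left(-228\right) = 0$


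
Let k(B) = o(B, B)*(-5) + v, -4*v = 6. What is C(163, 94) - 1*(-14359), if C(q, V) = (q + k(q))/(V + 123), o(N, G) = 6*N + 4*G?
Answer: 6215829/434 ≈ 14322.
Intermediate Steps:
v = -3/2 (v = -¼*6 = -3/2 ≈ -1.5000)
o(N, G) = 4*G + 6*N
k(B) = -3/2 - 50*B (k(B) = (4*B + 6*B)*(-5) - 3/2 = (10*B)*(-5) - 3/2 = -50*B - 3/2 = -3/2 - 50*B)
C(q, V) = (-3/2 - 49*q)/(123 + V) (C(q, V) = (q + (-3/2 - 50*q))/(V + 123) = (-3/2 - 49*q)/(123 + V))
C(163, 94) - 1*(-14359) = (-3 - 98*163)/(2*(123 + 94)) - 1*(-14359) = (½)*(-3 - 15974)/217 + 14359 = (½)*(1/217)*(-15977) + 14359 = -15977/434 + 14359 = 6215829/434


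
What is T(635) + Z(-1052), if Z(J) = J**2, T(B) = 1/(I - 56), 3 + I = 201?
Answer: 157151969/142 ≈ 1.1067e+6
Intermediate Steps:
I = 198 (I = -3 + 201 = 198)
T(B) = 1/142 (T(B) = 1/(198 - 56) = 1/142)
T(635) + Z(-1052) = 1/142 + (-1052)**2 = 1/142 + 1106704 = 157151969/142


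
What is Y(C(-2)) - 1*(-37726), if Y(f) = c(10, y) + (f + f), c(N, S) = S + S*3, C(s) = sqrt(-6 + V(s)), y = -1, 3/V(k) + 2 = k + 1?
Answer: 37722 + 2*I*sqrt(7) ≈ 37722.0 + 5.2915*I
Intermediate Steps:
V(k) = 3/(-1 + k) (V(k) = 3/(-2 + (k + 1)) = 3/(-2 + (1 + k)) = 3/(-1 + k))
C(s) = sqrt(-6 + 3/(-1 + s))
c(N, S) = 4*S (c(N, S) = S + 3*S = 4*S)
Y(f) = -4 + 2*f (Y(f) = 4*(-1) + (f + f) = -4 + 2*f)
Y(C(-2)) - 1*(-37726) = (-4 + 2*sqrt(-6 + 3/(-1 - 2))) - 1*(-37726) = (-4 + 2*sqrt(-6 + 3/(-3))) + 37726 = (-4 + 2*sqrt(-6 + 3*(-1/3))) + 37726 = (-4 + 2*sqrt(-6 - 1)) + 37726 = (-4 + 2*sqrt(-7)) + 37726 = (-4 + 2*(I*sqrt(7))) + 37726 = (-4 + 2*I*sqrt(7)) + 37726 = 37722 + 2*I*sqrt(7)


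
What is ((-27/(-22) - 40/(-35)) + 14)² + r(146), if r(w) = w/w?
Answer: 6379157/23716 ≈ 268.98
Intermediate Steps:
r(w) = 1
((-27/(-22) - 40/(-35)) + 14)² + r(146) = ((-27/(-22) - 40/(-35)) + 14)² + 1 = ((-27*(-1/22) - 40*(-1/35)) + 14)² + 1 = ((27/22 + 8/7) + 14)² + 1 = (365/154 + 14)² + 1 = (2521/154)² + 1 = 6355441/23716 + 1 = 6379157/23716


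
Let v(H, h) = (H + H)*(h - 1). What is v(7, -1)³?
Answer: -21952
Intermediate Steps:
v(H, h) = 2*H*(-1 + h) (v(H, h) = (2*H)*(-1 + h) = 2*H*(-1 + h))
v(7, -1)³ = (2*7*(-1 - 1))³ = (2*7*(-2))³ = (-28)³ = -21952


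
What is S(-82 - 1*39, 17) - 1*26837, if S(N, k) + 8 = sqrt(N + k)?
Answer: -26845 + 2*I*sqrt(26) ≈ -26845.0 + 10.198*I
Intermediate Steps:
S(N, k) = -8 + sqrt(N + k)
S(-82 - 1*39, 17) - 1*26837 = (-8 + sqrt((-82 - 1*39) + 17)) - 1*26837 = (-8 + sqrt((-82 - 39) + 17)) - 26837 = (-8 + sqrt(-121 + 17)) - 26837 = (-8 + sqrt(-104)) - 26837 = (-8 + 2*I*sqrt(26)) - 26837 = -26845 + 2*I*sqrt(26)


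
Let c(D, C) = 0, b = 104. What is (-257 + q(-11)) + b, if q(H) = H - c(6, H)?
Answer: -164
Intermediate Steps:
q(H) = H (q(H) = H - 1*0 = H + 0 = H)
(-257 + q(-11)) + b = (-257 - 11) + 104 = -268 + 104 = -164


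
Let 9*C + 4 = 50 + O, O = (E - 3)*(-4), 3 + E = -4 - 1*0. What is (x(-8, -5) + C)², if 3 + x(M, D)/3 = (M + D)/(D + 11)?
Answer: 11449/324 ≈ 35.336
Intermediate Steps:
E = -7 (E = -3 + (-4 - 1*0) = -3 + (-4 + 0) = -3 - 4 = -7)
O = 40 (O = (-7 - 3)*(-4) = -10*(-4) = 40)
C = 86/9 (C = -4/9 + (50 + 40)/9 = -4/9 + (⅑)*90 = -4/9 + 10 = 86/9 ≈ 9.5556)
x(M, D) = -9 + 3*(D + M)/(11 + D) (x(M, D) = -9 + 3*((M + D)/(D + 11)) = -9 + 3*((D + M)/(11 + D)) = -9 + 3*(D + M)/(11 + D))
(x(-8, -5) + C)² = (3*(-33 - 8 - 2*(-5))/(11 - 5) + 86/9)² = (3*(-33 - 8 + 10)/6 + 86/9)² = (3*(⅙)*(-31) + 86/9)² = (-31/2 + 86/9)² = (-107/18)² = 11449/324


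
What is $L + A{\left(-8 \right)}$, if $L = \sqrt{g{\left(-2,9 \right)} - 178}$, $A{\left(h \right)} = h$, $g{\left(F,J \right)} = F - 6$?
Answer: $-8 + i \sqrt{186} \approx -8.0 + 13.638 i$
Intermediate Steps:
$g{\left(F,J \right)} = -6 + F$ ($g{\left(F,J \right)} = F - 6 = -6 + F$)
$L = i \sqrt{186}$ ($L = \sqrt{\left(-6 - 2\right) - 178} = \sqrt{-8 - 178} = \sqrt{-186} = i \sqrt{186} \approx 13.638 i$)
$L + A{\left(-8 \right)} = i \sqrt{186} - 8 = -8 + i \sqrt{186}$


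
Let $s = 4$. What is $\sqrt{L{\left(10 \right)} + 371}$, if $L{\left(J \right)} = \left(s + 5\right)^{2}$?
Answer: $2 \sqrt{113} \approx 21.26$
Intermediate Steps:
$L{\left(J \right)} = 81$ ($L{\left(J \right)} = \left(4 + 5\right)^{2} = 9^{2} = 81$)
$\sqrt{L{\left(10 \right)} + 371} = \sqrt{81 + 371} = \sqrt{452} = 2 \sqrt{113}$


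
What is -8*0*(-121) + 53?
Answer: 53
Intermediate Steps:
-8*0*(-121) + 53 = 0*(-121) + 53 = 0 + 53 = 53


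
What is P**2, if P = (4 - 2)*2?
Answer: 16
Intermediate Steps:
P = 4 (P = 2*2 = 4)
P**2 = 4**2 = 16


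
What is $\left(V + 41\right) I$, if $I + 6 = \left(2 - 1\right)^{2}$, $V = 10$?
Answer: $-255$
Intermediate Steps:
$I = -5$ ($I = -6 + \left(2 - 1\right)^{2} = -6 + 1^{2} = -6 + 1 = -5$)
$\left(V + 41\right) I = \left(10 + 41\right) \left(-5\right) = 51 \left(-5\right) = -255$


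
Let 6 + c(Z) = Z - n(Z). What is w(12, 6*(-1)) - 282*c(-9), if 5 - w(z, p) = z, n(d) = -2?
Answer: 3659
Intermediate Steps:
w(z, p) = 5 - z
c(Z) = -4 + Z (c(Z) = -6 + (Z - 1*(-2)) = -6 + (Z + 2) = -6 + (2 + Z) = -4 + Z)
w(12, 6*(-1)) - 282*c(-9) = (5 - 1*12) - 282*(-4 - 9) = (5 - 12) - 282*(-13) = -7 + 3666 = 3659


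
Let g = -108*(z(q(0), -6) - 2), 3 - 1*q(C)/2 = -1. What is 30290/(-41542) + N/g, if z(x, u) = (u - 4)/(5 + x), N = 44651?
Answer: 11997913213/80757648 ≈ 148.57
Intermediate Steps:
q(C) = 8 (q(C) = 6 - 2*(-1) = 6 + 2 = 8)
z(x, u) = (-4 + u)/(5 + x)
g = 3888/13 (g = -108*((-4 - 6)/(5 + 8) - 2) = -108*(-10/13 - 2) = -108*(-36/13) = 3888/13 ≈ 299.08)
30290/(-41542) + N/g = 30290/(-41542) + 44651/(3888/13) = 30290*(-1/41542) + 44651*(13/3888) = -15145/20771 + 580463/3888 = 11997913213/80757648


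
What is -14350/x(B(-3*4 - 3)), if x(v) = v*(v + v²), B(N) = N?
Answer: 41/9 ≈ 4.5556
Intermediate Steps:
-14350/x(B(-3*4 - 3)) = -14350*1/((1 + (-3*4 - 3))*(-3*4 - 3)²) = -14350*1/((1 + (-12 - 3))*(-12 - 3)²) = -14350*1/(225*(1 - 15)) = -14350/(225*(-14)) = -14350/(-3150) = -14350*(-1/3150) = 41/9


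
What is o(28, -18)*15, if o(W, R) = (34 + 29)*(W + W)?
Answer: 52920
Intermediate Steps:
o(W, R) = 126*W (o(W, R) = 63*(2*W) = 126*W)
o(28, -18)*15 = (126*28)*15 = 3528*15 = 52920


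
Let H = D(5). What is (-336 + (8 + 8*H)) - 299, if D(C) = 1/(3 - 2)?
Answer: -619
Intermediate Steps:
D(C) = 1 (D(C) = 1/1 = 1)
H = 1
(-336 + (8 + 8*H)) - 299 = (-336 + (8 + 8*1)) - 299 = (-336 + (8 + 8)) - 299 = (-336 + 16) - 299 = -320 - 299 = -619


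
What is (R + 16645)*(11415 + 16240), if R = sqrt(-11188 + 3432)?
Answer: 460317475 + 55310*I*sqrt(1939) ≈ 4.6032e+8 + 2.4355e+6*I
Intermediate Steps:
R = 2*I*sqrt(1939) (R = sqrt(-7756) = 2*I*sqrt(1939) ≈ 88.068*I)
(R + 16645)*(11415 + 16240) = (2*I*sqrt(1939) + 16645)*(11415 + 16240) = (16645 + 2*I*sqrt(1939))*27655 = 460317475 + 55310*I*sqrt(1939)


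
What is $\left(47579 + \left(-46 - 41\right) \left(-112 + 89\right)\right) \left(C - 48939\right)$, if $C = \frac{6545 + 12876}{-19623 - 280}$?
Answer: $- \frac{48293514918040}{19903} \approx -2.4264 \cdot 10^{9}$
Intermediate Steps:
$C = - \frac{19421}{19903}$ ($C = \frac{19421}{-19903} = 19421 \left(- \frac{1}{19903}\right) = - \frac{19421}{19903} \approx -0.97578$)
$\left(47579 + \left(-46 - 41\right) \left(-112 + 89\right)\right) \left(C - 48939\right) = \left(47579 + \left(-46 - 41\right) \left(-112 + 89\right)\right) \left(- \frac{19421}{19903} - 48939\right) = \left(47579 + \left(-46 - 41\right) \left(-23\right)\right) \left(- \frac{974052338}{19903}\right) = \left(47579 - -2001\right) \left(- \frac{974052338}{19903}\right) = \left(47579 + 2001\right) \left(- \frac{974052338}{19903}\right) = 49580 \left(- \frac{974052338}{19903}\right) = - \frac{48293514918040}{19903}$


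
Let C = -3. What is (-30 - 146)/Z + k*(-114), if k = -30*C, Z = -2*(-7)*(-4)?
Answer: -71798/7 ≈ -10257.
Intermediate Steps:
Z = -56 (Z = 14*(-4) = -56)
k = 90 (k = -30*(-3) = 90)
(-30 - 146)/Z + k*(-114) = (-30 - 146)/(-56) + 90*(-114) = -176*(-1/56) - 10260 = 22/7 - 10260 = -71798/7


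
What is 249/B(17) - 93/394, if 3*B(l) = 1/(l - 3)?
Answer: 4120359/394 ≈ 10458.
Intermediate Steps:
B(l) = 1/(3*(-3 + l)) (B(l) = 1/(3*(l - 3)) = 1/(3*(-3 + l)))
249/B(17) - 93/394 = 249/((1/(3*(-3 + 17)))) - 93/394 = 249/(((⅓)/14)) - 93*1/394 = 249/(((⅓)*(1/14))) - 93/394 = 249/(1/42) - 93/394 = 249*42 - 93/394 = 10458 - 93/394 = 4120359/394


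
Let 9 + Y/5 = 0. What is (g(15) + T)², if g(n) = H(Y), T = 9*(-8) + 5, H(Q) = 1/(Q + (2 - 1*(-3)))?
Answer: 7187761/1600 ≈ 4492.4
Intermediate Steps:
Y = -45 (Y = -45 + 5*0 = -45 + 0 = -45)
H(Q) = 1/(5 + Q) (H(Q) = 1/(Q + (2 + 3)) = 1/(Q + 5) = 1/(5 + Q))
T = -67 (T = -72 + 5 = -67)
g(n) = -1/40 (g(n) = 1/(5 - 45) = 1/(-40) = -1/40)
(g(15) + T)² = (-1/40 - 67)² = (-2681/40)² = 7187761/1600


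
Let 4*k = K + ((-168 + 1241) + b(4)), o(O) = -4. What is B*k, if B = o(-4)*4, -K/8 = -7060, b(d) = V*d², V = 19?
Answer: -231428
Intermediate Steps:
b(d) = 19*d²
K = 56480 (K = -8*(-7060) = 56480)
B = -16 (B = -4*4 = -16)
k = 57857/4 (k = (56480 + ((-168 + 1241) + 19*4²))/4 = (56480 + (1073 + 19*16))/4 = (56480 + (1073 + 304))/4 = (56480 + 1377)/4 = (¼)*57857 = 57857/4 ≈ 14464.)
B*k = -16*57857/4 = -231428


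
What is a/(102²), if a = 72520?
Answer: 18130/2601 ≈ 6.9704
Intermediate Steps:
a/(102²) = 72520/(102²) = 72520/10404 = 72520*(1/10404) = 18130/2601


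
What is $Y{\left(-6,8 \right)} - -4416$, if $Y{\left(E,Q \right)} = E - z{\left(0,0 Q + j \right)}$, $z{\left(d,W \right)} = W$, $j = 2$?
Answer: $4408$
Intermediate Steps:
$Y{\left(E,Q \right)} = -2 + E$ ($Y{\left(E,Q \right)} = E - \left(0 Q + 2\right) = E - \left(0 + 2\right) = E - 2 = -2 + E$)
$Y{\left(-6,8 \right)} - -4416 = \left(-2 - 6\right) - -4416 = -8 + 4416 = 4408$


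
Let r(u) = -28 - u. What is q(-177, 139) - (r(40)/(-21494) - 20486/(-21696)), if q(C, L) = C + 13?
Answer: -19230137137/116583456 ≈ -164.95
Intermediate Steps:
q(C, L) = 13 + C
q(-177, 139) - (r(40)/(-21494) - 20486/(-21696)) = (13 - 177) - ((-28 - 1*40)/(-21494) - 20486/(-21696)) = -164 - ((-28 - 40)*(-1/21494) - 20486*(-1/21696)) = -164 - (-68*(-1/21494) + 10243/10848) = -164 - (34/10747 + 10243/10848) = -164 - 1*110450353/116583456 = -164 - 110450353/116583456 = -19230137137/116583456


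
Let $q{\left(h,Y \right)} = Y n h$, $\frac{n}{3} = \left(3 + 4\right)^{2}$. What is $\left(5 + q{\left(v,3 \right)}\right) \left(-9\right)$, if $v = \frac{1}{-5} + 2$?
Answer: $- \frac{35946}{5} \approx -7189.2$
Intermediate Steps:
$n = 147$ ($n = 3 \left(3 + 4\right)^{2} = 3 \cdot 7^{2} = 3 \cdot 49 = 147$)
$v = \frac{9}{5}$ ($v = - \frac{1}{5} + 2 = \frac{9}{5} \approx 1.8$)
$q{\left(h,Y \right)} = 147 Y h$ ($q{\left(h,Y \right)} = Y 147 h = 147 Y h$)
$\left(5 + q{\left(v,3 \right)}\right) \left(-9\right) = \left(5 + 147 \cdot 3 \cdot \frac{9}{5}\right) \left(-9\right) = \left(5 + \frac{3969}{5}\right) \left(-9\right) = \frac{3994}{5} \left(-9\right) = - \frac{35946}{5}$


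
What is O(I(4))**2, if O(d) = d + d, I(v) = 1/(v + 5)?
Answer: 4/81 ≈ 0.049383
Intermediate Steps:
I(v) = 1/(5 + v)
O(d) = 2*d
O(I(4))**2 = (2/(5 + 4))**2 = (2/9)**2 = 4/81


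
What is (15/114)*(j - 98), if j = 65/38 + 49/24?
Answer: -214885/17328 ≈ -12.401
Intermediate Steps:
j = 1711/456 (j = 65*(1/38) + 49*(1/24) = 65/38 + 49/24 = 1711/456 ≈ 3.7522)
(15/114)*(j - 98) = (15/114)*(1711/456 - 98) = (15*(1/114))*(-42977/456) = (5/38)*(-42977/456) = -214885/17328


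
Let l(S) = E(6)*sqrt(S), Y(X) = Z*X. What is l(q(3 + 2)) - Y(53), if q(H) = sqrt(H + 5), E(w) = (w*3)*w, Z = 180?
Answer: -9540 + 108*10**(1/4) ≈ -9348.0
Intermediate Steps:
E(w) = 3*w**2 (E(w) = (3*w)*w = 3*w**2)
q(H) = sqrt(5 + H)
Y(X) = 180*X
l(S) = 108*sqrt(S) (l(S) = (3*6**2)*sqrt(S) = (3*36)*sqrt(S) = 108*sqrt(S))
l(q(3 + 2)) - Y(53) = 108*sqrt(sqrt(5 + (3 + 2))) - 180*53 = 108*sqrt(sqrt(5 + 5)) - 1*9540 = 108*sqrt(sqrt(10)) - 9540 = 108*10**(1/4) - 9540 = -9540 + 108*10**(1/4)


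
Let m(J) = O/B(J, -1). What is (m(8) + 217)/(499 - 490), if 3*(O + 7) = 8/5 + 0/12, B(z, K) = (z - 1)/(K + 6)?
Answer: 4460/189 ≈ 23.598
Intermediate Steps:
B(z, K) = (-1 + z)/(6 + K)
O = -97/15 (O = -7 + (8/5 + 0/12)/3 = -7 + (8*(⅕) + 0*(1/12))/3 = -7 + (8/5 + 0)/3 = -7 + (⅓)*(8/5) = -7 + 8/15 = -97/15 ≈ -6.4667)
m(J) = -97/(15*(-⅕ + J/5)) (m(J) = -97*(6 - 1)/(-1 + J)/15 = -97*5/(-1 + J)/15 = -97/(15*(-⅕ + J/5)))
(m(8) + 217)/(499 - 490) = (-97/(-3 + 3*8) + 217)/(499 - 490) = (-97/(-3 + 24) + 217)/9 = (-97/21 + 217)/9 = (⅑)*(4460/21) = 4460/189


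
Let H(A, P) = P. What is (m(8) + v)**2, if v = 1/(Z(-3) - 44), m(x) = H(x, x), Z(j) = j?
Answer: 140625/2209 ≈ 63.660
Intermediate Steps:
m(x) = x
v = -1/47 (v = 1/(-3 - 44) = 1/(-47) = -1/47 ≈ -0.021277)
(m(8) + v)**2 = (8 - 1/47)**2 = (375/47)**2 = 140625/2209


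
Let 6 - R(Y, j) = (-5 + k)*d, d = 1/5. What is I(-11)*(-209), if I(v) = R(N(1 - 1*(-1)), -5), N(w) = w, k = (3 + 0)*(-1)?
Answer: -7942/5 ≈ -1588.4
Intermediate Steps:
k = -3 (k = 3*(-1) = -3)
d = ⅕ ≈ 0.20000
R(Y, j) = 38/5 (R(Y, j) = 6 - (-5 - 3)/5 = 6 - (-8)/5 = 6 - 1*(-8/5) = 6 + 8/5 = 38/5)
I(v) = 38/5
I(-11)*(-209) = (38/5)*(-209) = -7942/5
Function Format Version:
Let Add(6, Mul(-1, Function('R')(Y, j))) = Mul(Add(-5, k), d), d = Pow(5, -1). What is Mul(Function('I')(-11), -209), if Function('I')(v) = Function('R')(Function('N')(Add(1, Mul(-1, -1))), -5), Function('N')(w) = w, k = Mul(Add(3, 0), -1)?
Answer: Rational(-7942, 5) ≈ -1588.4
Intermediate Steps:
k = -3 (k = Mul(3, -1) = -3)
d = Rational(1, 5) ≈ 0.20000
Function('R')(Y, j) = Rational(38, 5) (Function('R')(Y, j) = Add(6, Mul(-1, Mul(Add(-5, -3), Rational(1, 5)))) = Add(6, Mul(-1, Mul(-8, Rational(1, 5)))) = Add(6, Mul(-1, Rational(-8, 5))) = Add(6, Rational(8, 5)) = Rational(38, 5))
Function('I')(v) = Rational(38, 5)
Mul(Function('I')(-11), -209) = Mul(Rational(38, 5), -209) = Rational(-7942, 5)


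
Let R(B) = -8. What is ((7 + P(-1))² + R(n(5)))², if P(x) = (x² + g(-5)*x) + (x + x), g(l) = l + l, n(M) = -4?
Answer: 61504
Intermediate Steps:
g(l) = 2*l
P(x) = x² - 8*x (P(x) = (x² + (2*(-5))*x) + (x + x) = (x² - 10*x) + 2*x = x² - 8*x)
((7 + P(-1))² + R(n(5)))² = ((7 - (-8 - 1))² - 8)² = ((7 - 1*(-9))² - 8)² = ((7 + 9)² - 8)² = (16² - 8)² = (256 - 8)² = 248² = 61504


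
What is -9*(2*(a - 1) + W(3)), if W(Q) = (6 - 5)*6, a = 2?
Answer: -72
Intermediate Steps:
W(Q) = 6 (W(Q) = 1*6 = 6)
-9*(2*(a - 1) + W(3)) = -9*(2*(2 - 1) + 6) = -9*(2*1 + 6) = -9*(2 + 6) = -9*8 = -72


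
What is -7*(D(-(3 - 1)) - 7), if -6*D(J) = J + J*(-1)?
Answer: 49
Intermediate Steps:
D(J) = 0 (D(J) = -(J + J*(-1))/6 = -(J - J)/6 = -⅙*0 = 0)
-7*(D(-(3 - 1)) - 7) = -7*(0 - 7) = -7*(-7) = 49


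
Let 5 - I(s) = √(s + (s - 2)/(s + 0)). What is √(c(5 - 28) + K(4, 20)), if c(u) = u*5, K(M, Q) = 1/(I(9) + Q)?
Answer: √(-8622 + 230*√22)/√(75 - 2*√22) ≈ 10.722*I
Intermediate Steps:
I(s) = 5 - √(s + (-2 + s)/s) (I(s) = 5 - √(s + (s - 2)/(s + 0)) = 5 - √(s + (-2 + s)/s))
K(M, Q) = 1/(5 + Q - 2*√22/3) (K(M, Q) = 1/((5 - √(1 + 9 - 2/9)) + Q) = 1/((5 - √(88/9)) + Q) = 1/((5 - 2*√22/3) + Q) = 1/(5 + Q - 2*√22/3))
c(u) = 5*u
√(c(5 - 28) + K(4, 20)) = √(5*(5 - 28) + 3/(15 - 2*√22 + 3*20)) = √(5*(-23) + 3/(15 - 2*√22 + 60)) = √(-115 + 3/(75 - 2*√22))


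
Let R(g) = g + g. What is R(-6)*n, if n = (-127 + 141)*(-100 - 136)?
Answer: 39648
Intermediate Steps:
n = -3304 (n = 14*(-236) = -3304)
R(g) = 2*g
R(-6)*n = (2*(-6))*(-3304) = -12*(-3304) = 39648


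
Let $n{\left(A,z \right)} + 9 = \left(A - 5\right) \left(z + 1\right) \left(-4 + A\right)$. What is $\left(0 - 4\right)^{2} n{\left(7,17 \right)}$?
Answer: $1584$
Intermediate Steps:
$n{\left(A,z \right)} = -9 + \left(1 + z\right) \left(-5 + A\right) \left(-4 + A\right)$ ($n{\left(A,z \right)} = -9 + \left(A - 5\right) \left(z + 1\right) \left(-4 + A\right) = -9 + \left(-5 + A\right) \left(1 + z\right) \left(-4 + A\right) = -9 + \left(1 + z\right) \left(-5 + A\right) \left(-4 + A\right)$)
$\left(0 - 4\right)^{2} n{\left(7,17 \right)} = \left(0 - 4\right)^{2} \left(11 + 7^{2} - 63 + 20 \cdot 17 + 17 \cdot 7^{2} - 63 \cdot 17\right) = \left(-4\right)^{2} \left(11 + 49 - 63 + 340 + 17 \cdot 49 - 1071\right) = 16 \left(11 + 49 - 63 + 340 + 833 - 1071\right) = 16 \cdot 99 = 1584$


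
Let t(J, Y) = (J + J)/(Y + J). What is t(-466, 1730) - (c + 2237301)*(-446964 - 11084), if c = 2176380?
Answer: 638850170481175/316 ≈ 2.0217e+12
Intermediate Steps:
t(J, Y) = 2*J/(J + Y) (t(J, Y) = (2*J)/(J + Y) = 2*J/(J + Y))
t(-466, 1730) - (c + 2237301)*(-446964 - 11084) = 2*(-466)/(-466 + 1730) - (2176380 + 2237301)*(-446964 - 11084) = 2*(-466)/1264 - 4413681*(-458048) = 2*(-466)*(1/1264) - 1*(-2021677754688) = -233/316 + 2021677754688 = 638850170481175/316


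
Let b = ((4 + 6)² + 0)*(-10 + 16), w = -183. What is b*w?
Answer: -109800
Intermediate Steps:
b = 600 (b = (10² + 0)*6 = (100 + 0)*6 = 100*6 = 600)
b*w = 600*(-183) = -109800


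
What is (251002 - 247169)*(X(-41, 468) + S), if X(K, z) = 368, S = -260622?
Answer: -997553582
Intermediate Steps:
(251002 - 247169)*(X(-41, 468) + S) = (251002 - 247169)*(368 - 260622) = 3833*(-260254) = -997553582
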